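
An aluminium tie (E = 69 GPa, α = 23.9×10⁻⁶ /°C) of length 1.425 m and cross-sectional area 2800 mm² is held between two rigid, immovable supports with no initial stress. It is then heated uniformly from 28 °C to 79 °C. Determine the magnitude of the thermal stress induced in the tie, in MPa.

With length fixed, the mechanical strain must cancel the thermal strain αΔT = 23.9×10⁻⁶ × 51 = 1218.9×10⁻⁶.
The stress required to suppress this strain is σ = Eε = 69×10³ × 1218.9×10⁻⁶ = 84.1 MPa, compressive since the tie is trying to expand.

σ ≈ 84.1 MPa (compressive)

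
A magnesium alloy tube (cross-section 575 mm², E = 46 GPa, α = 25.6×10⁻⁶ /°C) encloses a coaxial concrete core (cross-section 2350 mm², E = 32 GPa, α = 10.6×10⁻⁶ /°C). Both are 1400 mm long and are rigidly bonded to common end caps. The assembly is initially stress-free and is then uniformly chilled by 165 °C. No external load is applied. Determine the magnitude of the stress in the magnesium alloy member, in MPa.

Equilibrium of a rigid end plate with no external load gives equal and opposite internal forces ±P in the two members. Since α_{magnesium alloy} > α_{concrete}, cooling drives the magnesium alloy into tension and the concrete into compression.
Setting the final lengths equal and cancelling L: (α₁ − α₂)ΔT = P/(A₁E₁) + P/(A₂E₂).
|α₁ − α₂|·ΔT = 15×10⁻⁶ × 165 = 0.002475.
1/(A₁E₁) + 1/(A₂E₂) = 1/(575×46×10³) + 1/(2350×32×10³) = 5.111×10⁻⁸ N⁻¹.
So P = 0.002475 / 5.111×10⁻⁸ = 48.43 kN.
σ_{magnesium alloy} = P/A₁ = 48430/575 = 84.23 MPa, tensile.

σ ≈ 84.2 MPa (tensile)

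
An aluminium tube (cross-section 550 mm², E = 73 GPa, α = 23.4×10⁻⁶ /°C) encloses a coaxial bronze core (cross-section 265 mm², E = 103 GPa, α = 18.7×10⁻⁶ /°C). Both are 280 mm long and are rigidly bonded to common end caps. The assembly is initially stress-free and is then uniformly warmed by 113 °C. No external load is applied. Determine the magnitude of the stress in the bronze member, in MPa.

Both members must finish at the same length. With the larger α, the aluminium tends to over-expand; the plates restrain it, putting the aluminium in compression and the bronze in tension. With no external load the two internal forces are equal and opposite, magnitude P.
Equating the net (thermal + elastic) strains gives |α₁ − α₂|·ΔT = P·[1/(A₁E₁) + 1/(A₂E₂)].
|α₁ − α₂|·ΔT = 4.7×10⁻⁶ × 113 = 0.0005311.
1/(A₁E₁) + 1/(A₂E₂) = 1/(550×73×10³) + 1/(265×103×10³) = 6.154×10⁻⁸ N⁻¹.
So P = 0.0005311 / 6.154×10⁻⁸ = 8.63 kN.
σ_{bronze} = P/A₂ = 8630/265 = 32.56 MPa, tensile.

σ ≈ 32.6 MPa (tensile)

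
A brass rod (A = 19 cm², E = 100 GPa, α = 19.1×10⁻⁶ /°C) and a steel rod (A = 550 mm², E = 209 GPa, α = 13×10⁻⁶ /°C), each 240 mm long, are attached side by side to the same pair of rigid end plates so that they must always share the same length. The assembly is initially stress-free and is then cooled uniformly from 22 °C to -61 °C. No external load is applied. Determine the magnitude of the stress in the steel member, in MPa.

The brass has the larger α, so on cooling it would change length more than the steel if both were free. The rigid plates force a common final length, so the brass is put into tension and the steel into compression, with equal and opposite forces P (no external load).
Equating the net (thermal + elastic) strains gives |α₁ − α₂|·ΔT = P·[1/(A₁E₁) + 1/(A₂E₂)].
|α₁ − α₂|·ΔT = 6.1×10⁻⁶ × 83 = 0.0005063.
1/(A₁E₁) + 1/(A₂E₂) = 1/(1900×100×10³) + 1/(550×209×10³) = 1.396×10⁻⁸ N⁻¹.
So P = 0.0005063 / 1.396×10⁻⁸ = 36.26 kN.
σ_{steel} = P/A₂ = 36260/550 = 65.93 MPa, compressive.

σ ≈ 65.9 MPa (compressive)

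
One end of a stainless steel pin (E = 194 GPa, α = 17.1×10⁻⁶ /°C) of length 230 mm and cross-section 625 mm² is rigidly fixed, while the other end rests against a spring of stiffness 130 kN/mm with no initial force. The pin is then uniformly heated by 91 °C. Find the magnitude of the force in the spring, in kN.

P ≈ 37.3 kN

If the spring were absent the pin would lengthen by αΔT L = 17.1×10⁻⁶ × 91 × 230 = 0.3579 mm.
With a force P in the spring, the elastic change of the pin is PL/(AE) and that of the spring is P/k; compatibility requires their sum to equal δ_free.
P [ L/(AE) + 1/k ] = δ_free → P [ 230/(625×194×10³) + 1/(130×10³) ] = 0.3579.
P = 0.3579 / 9.589×10⁻⁶ = 37320 N.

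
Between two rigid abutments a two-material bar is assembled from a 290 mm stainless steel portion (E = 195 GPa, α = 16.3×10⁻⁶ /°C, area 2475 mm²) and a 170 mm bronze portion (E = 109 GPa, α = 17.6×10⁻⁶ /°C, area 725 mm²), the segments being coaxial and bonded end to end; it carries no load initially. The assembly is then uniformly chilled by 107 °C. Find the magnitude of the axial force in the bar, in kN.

With the walls removed the bar would change length by δ_free = Σ αᵢΔT Lᵢ = 16.3×10⁻⁶×107×290 + 17.6×10⁻⁶×107×170 = 0.8259 mm.
Since the ends are fixed, an axial force P builds up, equal in every segment, with P · Σ Lᵢ/(AᵢEᵢ) = δ_free.
The series flexibility is Σ Lᵢ/(AᵢEᵢ) = 290/(2475×195×10³) + 170/(725×109×10³) = 2.752×10⁻⁶ mm/N.
Hence P = δ_free / Σ(L/AE) = 0.8259/2.752×10⁻⁶ = 300.1 kN (tensile).

P ≈ 300 kN (tensile)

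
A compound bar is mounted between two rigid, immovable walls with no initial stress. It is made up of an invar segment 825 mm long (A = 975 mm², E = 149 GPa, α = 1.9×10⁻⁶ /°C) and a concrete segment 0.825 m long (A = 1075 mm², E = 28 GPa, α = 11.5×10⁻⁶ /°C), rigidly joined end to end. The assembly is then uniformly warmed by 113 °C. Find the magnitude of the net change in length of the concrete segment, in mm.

With the walls removed the bar would change length by δ_free = Σ αᵢΔT Lᵢ = 1.9×10⁻⁶×113×825 + 11.5×10⁻⁶×113×825 = 1.249 mm.
The rigid supports impose zero overall length change; the single axial force P common to all segments must satisfy P Σ Lᵢ/(AᵢEᵢ) = δ_free.
Σ Lᵢ/(AᵢEᵢ) = 825/(975×149×10³) + 825/(1075×28×10³) = 3.309×10⁻⁵ mm/N.
So P = 1.249 / 3.309×10⁻⁵ = 37.75 kN, compressive.
For the concrete segment, free thermal change = 11.5×10⁻⁶×113×825 = 1.072 mm and elastic change from P = 37750×825/(1075×28×10³) = 1.035 mm; these oppose, so the net change is 0.0373 mm (segment lengthens).

|ΔL| ≈ 0.0373 mm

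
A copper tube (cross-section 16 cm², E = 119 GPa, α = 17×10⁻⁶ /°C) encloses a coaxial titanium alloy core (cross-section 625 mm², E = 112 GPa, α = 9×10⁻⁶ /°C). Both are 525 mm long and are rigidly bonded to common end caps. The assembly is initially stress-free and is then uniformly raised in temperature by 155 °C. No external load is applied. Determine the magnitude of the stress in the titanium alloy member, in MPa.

The copper has the larger α, so on heating it would change length more than the titanium alloy if both were free. The rigid plates force a common final length, so the copper is put into compression and the titanium alloy into tension, with equal and opposite forces P (no external load).
Equating the net (thermal + elastic) strains gives |α₁ − α₂|·ΔT = P·[1/(A₁E₁) + 1/(A₂E₂)].
|α₁ − α₂|·ΔT = 8×10⁻⁶ × 155 = 0.00124.
1/(A₁E₁) + 1/(A₂E₂) = 1/(1600×119×10³) + 1/(625×112×10³) = 1.954×10⁻⁸ N⁻¹.
P = 0.00124 / 1.954×10⁻⁸ = 63470 N = 63.47 kN.
σ_{titanium alloy} = P/A₂ = 63470/625 = 101.5 MPa, tensile.

σ ≈ 102 MPa (tensile)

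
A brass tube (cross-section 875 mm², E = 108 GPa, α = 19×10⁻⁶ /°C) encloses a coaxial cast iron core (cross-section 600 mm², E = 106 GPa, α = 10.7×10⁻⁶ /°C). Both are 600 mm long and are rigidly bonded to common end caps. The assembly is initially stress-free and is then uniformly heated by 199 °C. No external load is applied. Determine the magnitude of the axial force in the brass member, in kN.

The brass has the larger α, so on heating it would change length more than the cast iron if both were free. The rigid plates force a common final length, so the brass is put into compression and the cast iron into tension, with equal and opposite forces P (no external load).
Setting the final lengths equal and cancelling L: (α₁ − α₂)ΔT = P/(A₁E₁) + P/(A₂E₂).
|α₁ − α₂|·ΔT = 8.3×10⁻⁶ × 199 = 0.001652.
1/(A₁E₁) + 1/(A₂E₂) = 1/(875×108×10³) + 1/(600×106×10³) = 2.631×10⁻⁸ N⁻¹.
So P = 0.001652 / 2.631×10⁻⁸ = 62.79 kN.

P ≈ 62.8 kN (compressive in the brass)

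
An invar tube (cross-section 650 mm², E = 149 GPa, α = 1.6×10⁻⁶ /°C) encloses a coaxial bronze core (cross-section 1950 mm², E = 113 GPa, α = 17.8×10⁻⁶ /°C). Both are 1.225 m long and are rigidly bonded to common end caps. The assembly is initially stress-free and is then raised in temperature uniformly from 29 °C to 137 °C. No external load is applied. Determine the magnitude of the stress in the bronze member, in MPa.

σ ≈ 60.4 MPa (compressive)

The bronze has the larger α, so on heating it would change length more than the invar if both were free. The rigid plates force a common final length, so the bronze is put into compression and the invar into tension, with equal and opposite forces P (no external load).
Equating the net (thermal + elastic) strains gives |α₁ − α₂|·ΔT = P·[1/(A₁E₁) + 1/(A₂E₂)].
|α₁ − α₂|·ΔT = 16.2×10⁻⁶ × 108 = 0.00175.
1/(A₁E₁) + 1/(A₂E₂) = 1/(650×149×10³) + 1/(1950×113×10³) = 1.486×10⁻⁸ N⁻¹.
So P = 0.00175 / 1.486×10⁻⁸ = 117.7 kN.
σ_{bronze} = P/A₂ = 117700/1950 = 60.36 MPa, compressive.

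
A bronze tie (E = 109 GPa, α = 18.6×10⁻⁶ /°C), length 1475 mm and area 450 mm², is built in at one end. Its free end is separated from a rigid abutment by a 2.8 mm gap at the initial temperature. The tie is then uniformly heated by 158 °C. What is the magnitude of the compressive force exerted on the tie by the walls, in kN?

Unrestrained expansion: δ_free = αΔT L = 18.6×10⁻⁶ × 158 × 1475 = 4.335 mm.
This exceeds the 2.8 mm gap, so the wall pushes back. The portion of expansion that must be recovered elastically is δ_free − gap = 4.335 − 2.8 = 1.535 mm.
Compatibility: PL/(AE) = 1.535 mm, so σ = P/A = E × (1.535/1475) = 113.4 MPa.
P = σA = 113.4 × 450 = 51.04 kN.

P ≈ 51 kN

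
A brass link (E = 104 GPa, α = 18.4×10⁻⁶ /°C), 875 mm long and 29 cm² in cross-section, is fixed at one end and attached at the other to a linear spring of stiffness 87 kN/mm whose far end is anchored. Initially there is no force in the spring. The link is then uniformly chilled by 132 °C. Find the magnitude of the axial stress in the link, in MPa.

σ ≈ 50.9 MPa (tensile)

If the spring were absent the link would shorten by αΔT L = 18.4×10⁻⁶ × 132 × 875 = 2.125 mm.
Let P be the tensile force in the spring. The link extends elastically by PL/(AE) and the spring stretches by P/k; together these equal δ_free.
P [ L/(AE) + 1/k ] = δ_free → P [ 875/(2900×104×10³) + 1/(87×10³) ] = 2.125.
P = 2.125 / 1.44×10⁻⁵ = 147600 N.
σ = P/A = 147600/2900 = 50.91 MPa.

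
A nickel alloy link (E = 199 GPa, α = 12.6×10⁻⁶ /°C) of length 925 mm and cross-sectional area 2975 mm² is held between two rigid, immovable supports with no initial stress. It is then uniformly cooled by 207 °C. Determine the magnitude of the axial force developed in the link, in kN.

Full restraint means ε = 0, so the stress is σ = EαΔT = 199×10³ × 12.6×10⁻⁶ × 207 = 519 MPa.
P = AEαΔT = 2975 × 199×10³ × 12.6×10⁻⁶ × 207 = 1544 kN (tensile).

P ≈ 1540 kN (tensile)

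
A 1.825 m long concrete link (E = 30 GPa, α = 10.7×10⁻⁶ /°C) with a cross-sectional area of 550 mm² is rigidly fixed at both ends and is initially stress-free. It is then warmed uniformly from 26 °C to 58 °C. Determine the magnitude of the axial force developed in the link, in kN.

P ≈ 5.65 kN (compressive)

The ends cannot move, so σ = EαΔT = 30×10³ × 10.7×10⁻⁶ × 32 = 10.27 MPa.
P = AEαΔT = 550 × 30×10³ × 10.7×10⁻⁶ × 32 = 5.65 kN (compressive).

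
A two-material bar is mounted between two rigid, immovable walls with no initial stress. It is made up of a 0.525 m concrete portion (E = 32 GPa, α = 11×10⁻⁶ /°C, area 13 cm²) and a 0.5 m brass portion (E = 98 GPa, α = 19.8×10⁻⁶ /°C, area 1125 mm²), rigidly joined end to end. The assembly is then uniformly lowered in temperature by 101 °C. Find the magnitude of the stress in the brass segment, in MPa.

With the walls removed the bar would change length by δ_free = Σ αᵢΔT Lᵢ = 11×10⁻⁶×101×525 + 19.8×10⁻⁶×101×500 = 1.583 mm.
Since the ends are fixed, an axial force P builds up, equal in every segment, with P · Σ Lᵢ/(AᵢEᵢ) = δ_free.
Σ Lᵢ/(AᵢEᵢ) = 525/(1300×32×10³) + 500/(1125×98×10³) = 1.716×10⁻⁵ mm/N.
So P = 1.583 / 1.716×10⁻⁵ = 92.28 kN, tensile.
σ_{brass} = P / A = 92280 / 1125 = 82.03 MPa.

σ ≈ 82 MPa (tensile)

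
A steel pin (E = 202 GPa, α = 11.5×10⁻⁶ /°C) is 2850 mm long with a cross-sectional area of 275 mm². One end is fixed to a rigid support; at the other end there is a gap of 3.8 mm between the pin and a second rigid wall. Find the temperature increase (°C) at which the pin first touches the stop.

Contact occurs when the free expansion equals the gap: αΔT L = 3.8 mm.
So ΔT = g/(αL) = 3.8/(11.5×10⁻⁶ × 2850) = 115.9 °C.

ΔT ≈ 116 °C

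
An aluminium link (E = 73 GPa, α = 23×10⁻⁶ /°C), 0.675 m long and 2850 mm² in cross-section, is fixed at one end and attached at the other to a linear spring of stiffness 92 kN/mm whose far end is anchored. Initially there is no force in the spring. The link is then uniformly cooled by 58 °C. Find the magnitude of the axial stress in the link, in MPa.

If the spring were absent the link would shorten by αΔT L = 23×10⁻⁶ × 58 × 675 = 0.9004 mm.
With a force P in the spring, the elastic change of the link is PL/(AE) and that of the spring is P/k; compatibility requires their sum to equal δ_free.
P [ L/(AE) + 1/k ] = δ_free → P [ 675/(2850×73×10³) + 1/(92×10³) ] = 0.9004.
P = 0.9004 / 1.411×10⁻⁵ = 63800 N.
σ = P/A = 63800/2850 = 22.39 MPa.

σ ≈ 22.4 MPa (tensile)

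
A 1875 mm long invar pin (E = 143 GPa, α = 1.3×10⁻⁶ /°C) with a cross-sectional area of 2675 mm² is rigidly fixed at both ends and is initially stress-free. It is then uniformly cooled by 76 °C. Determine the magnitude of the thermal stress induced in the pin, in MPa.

σ ≈ 14.1 MPa (tensile)

With length fixed, the mechanical strain must cancel the thermal strain αΔT = 1.3×10⁻⁶ × 76 = 98.8×10⁻⁶.
The stress required to suppress this strain is σ = Eε = 143×10³ × 98.8×10⁻⁶ = 14.13 MPa, tensile since the pin is trying to contract.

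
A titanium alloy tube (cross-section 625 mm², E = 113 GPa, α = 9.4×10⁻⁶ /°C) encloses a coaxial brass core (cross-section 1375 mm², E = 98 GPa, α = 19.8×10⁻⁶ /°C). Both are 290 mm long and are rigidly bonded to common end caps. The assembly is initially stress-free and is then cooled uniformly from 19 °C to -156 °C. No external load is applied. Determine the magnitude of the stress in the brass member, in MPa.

The brass has the larger α, so on cooling it would change length more than the titanium alloy if both were free. The rigid plates force a common final length, so the brass is put into tension and the titanium alloy into compression, with equal and opposite forces P (no external load).
Equating the net (thermal + elastic) strains gives |α₁ − α₂|·ΔT = P·[1/(A₁E₁) + 1/(A₂E₂)].
|α₁ − α₂|·ΔT = 10.4×10⁻⁶ × 175 = 0.00182.
1/(A₁E₁) + 1/(A₂E₂) = 1/(625×113×10³) + 1/(1375×98×10³) = 2.158×10⁻⁸ N⁻¹.
P = 0.00182 / 2.158×10⁻⁸ = 84340 N = 84.34 kN.
σ_{brass} = P/A₂ = 84340/1375 = 61.33 MPa, tensile.

σ ≈ 61.3 MPa (tensile)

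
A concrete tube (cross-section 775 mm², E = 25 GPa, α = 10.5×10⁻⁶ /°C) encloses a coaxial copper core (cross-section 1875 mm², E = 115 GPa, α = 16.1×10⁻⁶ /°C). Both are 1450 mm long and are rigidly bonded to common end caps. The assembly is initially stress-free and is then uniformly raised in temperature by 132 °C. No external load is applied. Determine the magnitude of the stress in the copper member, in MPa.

σ ≈ 7.01 MPa (compressive)

The copper has the larger α, so on heating it would change length more than the concrete if both were free. The rigid plates force a common final length, so the copper is put into compression and the concrete into tension, with equal and opposite forces P (no external load).
Setting the final lengths equal and cancelling L: (α₁ − α₂)ΔT = P/(A₁E₁) + P/(A₂E₂).
|α₁ − α₂|·ΔT = 5.6×10⁻⁶ × 132 = 0.0007392.
1/(A₁E₁) + 1/(A₂E₂) = 1/(775×25×10³) + 1/(1875×115×10³) = 5.625×10⁻⁸ N⁻¹.
P = 0.0007392 / 5.625×10⁻⁸ = 13140 N = 13.14 kN.
σ_{copper} = P/A₂ = 13140/1875 = 7.009 MPa, compressive.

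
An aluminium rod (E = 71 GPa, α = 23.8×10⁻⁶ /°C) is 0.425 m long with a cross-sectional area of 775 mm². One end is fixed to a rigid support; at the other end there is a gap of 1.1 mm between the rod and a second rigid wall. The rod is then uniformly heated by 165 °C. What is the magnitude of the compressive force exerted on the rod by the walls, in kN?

P ≈ 73.7 kN

If the wall were absent the rod would grow by αΔT L = 23.8×10⁻⁶ × 165 × 425 = 1.669 mm.
After closing the 1.1 mm clearance, 1.669 − 1.1 = 0.569 mm of expansion remains to be suppressed by the wall.
Compatibility: PL/(AE) = 0.569 mm, so σ = P/A = E × (0.569/425) = 95.05 MPa.
P = σA = 95.05 × 775 = 73.67 kN.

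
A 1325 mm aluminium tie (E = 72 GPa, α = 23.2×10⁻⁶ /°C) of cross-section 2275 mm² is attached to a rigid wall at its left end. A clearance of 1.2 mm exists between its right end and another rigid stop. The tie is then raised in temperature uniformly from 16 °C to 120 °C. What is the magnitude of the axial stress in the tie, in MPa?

σ ≈ 109 MPa (compressive)

Free thermal elongation = αΔT L = 23.2×10⁻⁶ × 104 × 1325 = 3.197 mm.
After closing the 1.2 mm clearance, 3.197 − 1.2 = 1.997 mm of expansion remains to be suppressed by the wall.
That suppressed elongation corresponds to σ = E·Δ/L = 72×10³ × 1.997/1325 = 108.5 MPa.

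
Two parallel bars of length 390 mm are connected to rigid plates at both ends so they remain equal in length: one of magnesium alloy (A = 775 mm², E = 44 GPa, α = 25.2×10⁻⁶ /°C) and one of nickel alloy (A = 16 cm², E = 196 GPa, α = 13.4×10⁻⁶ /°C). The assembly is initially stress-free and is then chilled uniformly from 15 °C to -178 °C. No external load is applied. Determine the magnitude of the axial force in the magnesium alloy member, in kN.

Both members must finish at the same length. With the larger α, the magnesium alloy tends to over-contract; the plates restrain it, putting the magnesium alloy in tension and the nickel alloy in compression. With no external load the two internal forces are equal and opposite, magnitude P.
Equating the net (thermal + elastic) strains gives |α₁ − α₂|·ΔT = P·[1/(A₁E₁) + 1/(A₂E₂)].
|α₁ − α₂|·ΔT = 11.8×10⁻⁶ × 193 = 0.002277.
1/(A₁E₁) + 1/(A₂E₂) = 1/(775×44×10³) + 1/(1600×196×10³) = 3.251×10⁻⁸ N⁻¹.
P = 0.002277 / 3.251×10⁻⁸ = 70040 N = 70.04 kN.

P ≈ 70 kN (tensile in the magnesium alloy)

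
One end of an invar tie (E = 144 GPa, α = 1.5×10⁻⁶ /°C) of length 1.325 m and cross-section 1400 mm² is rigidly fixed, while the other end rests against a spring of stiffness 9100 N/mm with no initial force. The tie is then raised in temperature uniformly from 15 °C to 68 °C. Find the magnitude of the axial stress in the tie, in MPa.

The unrestrained thermal change is αΔT L = 1.5×10⁻⁶ × 53 × 1325 = 0.1053 mm.
Let P be the compressive force at the spring. The tie shortens elastically by PL/(AE) and the spring compresses by P/k; together these equal δ_free.
So P = δ_free / [L/(AE) + 1/k] = 0.1053 / [ 1325/(1400×144×10³) + 1/(9100) ].
P = 0.1053 / 0.0001165 = 904.5 N.
σ = P/A = 904.5/1400 = 0.6461 MPa.

σ ≈ 0.646 MPa (compressive)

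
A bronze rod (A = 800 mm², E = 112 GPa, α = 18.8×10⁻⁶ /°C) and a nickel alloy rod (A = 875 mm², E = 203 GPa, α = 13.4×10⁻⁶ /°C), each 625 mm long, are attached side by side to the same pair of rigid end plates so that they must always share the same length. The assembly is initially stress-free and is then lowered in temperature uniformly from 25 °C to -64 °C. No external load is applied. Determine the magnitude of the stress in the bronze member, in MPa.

The bronze has the larger α, so on cooling it would change length more than the nickel alloy if both were free. The rigid plates force a common final length, so the bronze is put into tension and the nickel alloy into compression, with equal and opposite forces P (no external load).
Equating the net (thermal + elastic) strains gives |α₁ − α₂|·ΔT = P·[1/(A₁E₁) + 1/(A₂E₂)].
|α₁ − α₂|·ΔT = 5.4×10⁻⁶ × 89 = 0.0004806.
1/(A₁E₁) + 1/(A₂E₂) = 1/(800×112×10³) + 1/(875×203×10³) = 1.679×10⁻⁸ N⁻¹.
So P = 0.0004806 / 1.679×10⁻⁸ = 28.62 kN.
σ_{bronze} = P/A₁ = 28620/800 = 35.78 MPa, tensile.

σ ≈ 35.8 MPa (tensile)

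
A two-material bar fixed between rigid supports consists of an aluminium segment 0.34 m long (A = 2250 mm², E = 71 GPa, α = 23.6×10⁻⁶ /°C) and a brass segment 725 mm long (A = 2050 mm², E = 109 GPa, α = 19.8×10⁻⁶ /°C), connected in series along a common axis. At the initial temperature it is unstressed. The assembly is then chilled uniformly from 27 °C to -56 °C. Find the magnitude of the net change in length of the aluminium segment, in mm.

Free thermal contraction of the whole bar: Σ αᵢΔT Lᵢ = 23.6×10⁻⁶×83×340 + 19.8×10⁻⁶×83×725 = 1.857 mm.
Since the ends are fixed, an axial force P builds up, equal in every segment, with P · Σ Lᵢ/(AᵢEᵢ) = δ_free.
Σ Lᵢ/(AᵢEᵢ) = 340/(2250×71×10³) + 725/(2050×109×10³) = 5.373×10⁻⁶ mm/N.
Hence P = δ_free / Σ(L/AE) = 1.857/5.373×10⁻⁶ = 345.7 kN (tensile).
For the aluminium segment, free thermal change = 23.6×10⁻⁶×83×340 = 0.666 mm and elastic change from P = 345700×340/(2250×71×10³) = 0.7358 mm; these oppose, so the net change is 0.0698 mm (segment lengthens).

|ΔL| ≈ 0.0698 mm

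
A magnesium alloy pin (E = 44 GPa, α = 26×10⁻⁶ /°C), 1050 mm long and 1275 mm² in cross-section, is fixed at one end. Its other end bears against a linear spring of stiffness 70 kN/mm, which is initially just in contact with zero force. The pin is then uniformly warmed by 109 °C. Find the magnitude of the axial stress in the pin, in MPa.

σ ≈ 70.7 MPa (compressive)

If the spring were absent the pin would lengthen by αΔT L = 26×10⁻⁶ × 109 × 1050 = 2.976 mm.
Let P be the compressive force at the spring. The pin shortens elastically by PL/(AE) and the spring compresses by P/k; together these equal δ_free.
So P = δ_free / [L/(AE) + 1/k] = 2.976 / [ 1050/(1275×44×10³) + 1/(70×10³) ].
P = 2.976 / 3.3×10⁻⁵ = 90170 N.
σ = P/A = 90170/1275 = 70.72 MPa.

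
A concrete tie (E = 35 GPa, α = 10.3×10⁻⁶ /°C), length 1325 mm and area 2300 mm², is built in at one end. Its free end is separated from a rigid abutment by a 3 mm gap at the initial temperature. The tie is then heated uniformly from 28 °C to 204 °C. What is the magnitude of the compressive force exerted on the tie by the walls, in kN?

Free thermal elongation = αΔT L = 10.3×10⁻⁶ × 176 × 1325 = 2.402 mm.
This is smaller than the 3 mm clearance, so the tie expands freely without reaching the stop — the stress is zero.

P ≈ 0 kN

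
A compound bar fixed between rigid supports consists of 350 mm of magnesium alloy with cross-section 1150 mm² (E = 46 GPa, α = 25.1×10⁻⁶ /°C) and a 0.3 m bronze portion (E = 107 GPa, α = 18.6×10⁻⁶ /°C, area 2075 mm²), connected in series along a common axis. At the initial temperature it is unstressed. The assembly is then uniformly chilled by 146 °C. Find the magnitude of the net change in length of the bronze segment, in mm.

If the supports were absent, the total length change would be Σ αᵢΔT Lᵢ = 25.1×10⁻⁶×146×350 + 18.6×10⁻⁶×146×300 = 2.097 mm.
The walls prevent any net length change, so an axial force P (same in every segment) develops. Compatibility: P · Σ Lᵢ/(AᵢEᵢ) = δ_free.
The series flexibility is Σ Lᵢ/(AᵢEᵢ) = 350/(1150×46×10³) + 300/(2075×107×10³) = 7.967×10⁻⁶ mm/N.
So P = 2.097 / 7.967×10⁻⁶ = 263.2 kN, tensile.
For the bronze segment, free thermal change = 18.6×10⁻⁶×146×300 = 0.8147 mm and elastic change from P = 263200×300/(2075×107×10³) = 0.3557 mm; these oppose, so the net change is 0.459 mm (segment shortens).

|ΔL| ≈ 0.459 mm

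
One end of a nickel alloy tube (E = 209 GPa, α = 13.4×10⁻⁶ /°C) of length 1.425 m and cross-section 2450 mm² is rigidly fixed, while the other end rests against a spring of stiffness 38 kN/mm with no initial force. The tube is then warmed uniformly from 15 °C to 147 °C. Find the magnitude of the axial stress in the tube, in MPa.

σ ≈ 35.4 MPa (compressive)

Free thermal expansion: δ_free = αΔT L = 13.4×10⁻⁶ × 132 × 1425 = 2.521 mm.
With a force P in the spring, the elastic change of the tube is PL/(AE) and that of the spring is P/k; compatibility requires their sum to equal δ_free.
P [ L/(AE) + 1/k ] = δ_free → P [ 1425/(2450×209×10³) + 1/(38×10³) ] = 2.521.
P = 2.521 / 2.91×10⁻⁵ = 86620 N.
σ = P/A = 86620/2450 = 35.36 MPa.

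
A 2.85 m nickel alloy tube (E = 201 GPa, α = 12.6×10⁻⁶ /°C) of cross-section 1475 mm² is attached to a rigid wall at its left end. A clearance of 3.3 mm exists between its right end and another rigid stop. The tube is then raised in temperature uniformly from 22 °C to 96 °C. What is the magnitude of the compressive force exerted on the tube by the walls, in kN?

P ≈ 0 kN

If the wall were absent the tube would grow by αΔT L = 12.6×10⁻⁶ × 74 × 2850 = 2.657 mm.
This is smaller than the 3.3 mm clearance, so the tube expands freely without reaching the stop — the stress is zero.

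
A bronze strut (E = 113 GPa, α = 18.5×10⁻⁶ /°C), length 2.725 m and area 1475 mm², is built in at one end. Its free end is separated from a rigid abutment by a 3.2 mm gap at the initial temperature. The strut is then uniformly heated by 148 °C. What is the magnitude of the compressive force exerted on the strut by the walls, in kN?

If the wall were absent the strut would grow by αΔT L = 18.5×10⁻⁶ × 148 × 2725 = 7.461 mm.
This exceeds the 3.2 mm gap, so the wall pushes back. The portion of expansion that must be recovered elastically is δ_free − gap = 7.461 − 3.2 = 4.261 mm.
Compatibility: PL/(AE) = 4.261 mm, so σ = P/A = E × (4.261/2725) = 176.7 MPa.
P = σA = 176.7 × 1475 = 260.6 kN.

P ≈ 261 kN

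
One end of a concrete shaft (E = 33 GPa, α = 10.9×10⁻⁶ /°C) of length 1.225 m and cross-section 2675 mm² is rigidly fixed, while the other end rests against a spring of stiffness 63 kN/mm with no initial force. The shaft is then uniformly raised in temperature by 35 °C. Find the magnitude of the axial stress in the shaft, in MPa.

If the spring were absent the shaft would lengthen by αΔT L = 10.9×10⁻⁶ × 35 × 1225 = 0.4673 mm.
Let P be the compressive force at the spring. The shaft shortens elastically by PL/(AE) and the spring compresses by P/k; together these equal δ_free.
So P = δ_free / [L/(AE) + 1/k] = 0.4673 / [ 1225/(2675×33×10³) + 1/(63×10³) ].
P = 0.4673 / 2.975×10⁻⁵ = 15710 N.
σ = P/A = 15710/2675 = 5.872 MPa.

σ ≈ 5.87 MPa (compressive)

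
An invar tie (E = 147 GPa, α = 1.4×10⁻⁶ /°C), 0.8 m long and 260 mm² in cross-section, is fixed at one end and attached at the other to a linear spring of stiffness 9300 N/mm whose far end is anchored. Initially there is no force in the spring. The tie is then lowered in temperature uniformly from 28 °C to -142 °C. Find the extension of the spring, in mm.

If the spring were absent the tie would shorten by αΔT L = 1.4×10⁻⁶ × 170 × 800 = 0.1904 mm.
Let P be the tensile force in the spring. The tie extends elastically by PL/(AE) and the spring stretches by P/k; together these equal δ_free.
P [ L/(AE) + 1/k ] = δ_free → P [ 800/(260×147×10³) + 1/(9300) ] = 0.1904.
P = 0.1904 / 0.0001285 = 1482 N.
Spring extension = P/k = 1482/(9300) = 0.1594 mm.

δ ≈ 0.159 mm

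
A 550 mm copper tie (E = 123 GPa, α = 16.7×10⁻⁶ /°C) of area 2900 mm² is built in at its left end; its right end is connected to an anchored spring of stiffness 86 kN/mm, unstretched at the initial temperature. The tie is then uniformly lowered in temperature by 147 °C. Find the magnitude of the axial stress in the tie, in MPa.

σ ≈ 35.4 MPa (tensile)

If the spring were absent the tie would shorten by αΔT L = 16.7×10⁻⁶ × 147 × 550 = 1.35 mm.
Let P be the tensile force in the spring. The tie extends elastically by PL/(AE) and the spring stretches by P/k; together these equal δ_free.
P [ L/(AE) + 1/k ] = δ_free → P [ 550/(2900×123×10³) + 1/(86×10³) ] = 1.35.
P = 1.35 / 1.317×10⁻⁵ = 102500 N.
σ = P/A = 102500/2900 = 35.35 MPa.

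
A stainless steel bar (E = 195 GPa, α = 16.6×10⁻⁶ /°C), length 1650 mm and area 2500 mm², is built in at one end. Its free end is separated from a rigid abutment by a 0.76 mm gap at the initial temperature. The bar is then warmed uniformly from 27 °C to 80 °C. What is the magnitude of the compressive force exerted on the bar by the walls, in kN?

Unrestrained expansion: δ_free = αΔT L = 16.6×10⁻⁶ × 53 × 1650 = 1.452 mm.
After closing the 0.76 mm clearance, 1.452 − 0.76 = 0.6917 mm of expansion remains to be suppressed by the wall.
So σ = E(δ_free − g)/L = 195×10³ × 0.6917/1650 = 81.74 MPa.
P = σA = 81.74 × 2500 = 204.4 kN.

P ≈ 204 kN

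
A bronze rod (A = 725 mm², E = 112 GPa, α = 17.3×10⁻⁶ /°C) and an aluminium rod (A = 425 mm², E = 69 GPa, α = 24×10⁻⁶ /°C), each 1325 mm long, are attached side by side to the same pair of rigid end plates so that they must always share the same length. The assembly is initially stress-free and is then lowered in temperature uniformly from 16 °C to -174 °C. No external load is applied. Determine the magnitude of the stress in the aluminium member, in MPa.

σ ≈ 64.5 MPa (tensile)

Both members must finish at the same length. With the larger α, the aluminium tends to over-contract; the plates restrain it, putting the aluminium in tension and the bronze in compression. With no external load the two internal forces are equal and opposite, magnitude P.
Setting the final lengths equal and cancelling L: (α₁ − α₂)ΔT = P/(A₁E₁) + P/(A₂E₂).
|α₁ − α₂|·ΔT = 6.7×10⁻⁶ × 190 = 0.001273.
1/(A₁E₁) + 1/(A₂E₂) = 1/(725×112×10³) + 1/(425×69×10³) = 4.642×10⁻⁸ N⁻¹.
P = 0.001273 / 4.642×10⁻⁸ = 27430 N = 27.43 kN.
σ_{aluminium} = P/A₂ = 27430/425 = 64.53 MPa, tensile.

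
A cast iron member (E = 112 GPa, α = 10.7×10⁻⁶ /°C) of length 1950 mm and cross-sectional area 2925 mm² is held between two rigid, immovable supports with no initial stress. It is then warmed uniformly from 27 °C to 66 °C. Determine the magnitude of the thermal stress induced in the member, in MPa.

σ ≈ 46.7 MPa (compressive)

Because both ends are immovable the net strain is zero, and the suppressed thermal strain is αΔT = 10.7×10⁻⁶ × 39 = 417.3×10⁻⁶.
The stress required to suppress this strain is σ = Eε = 112×10³ × 417.3×10⁻⁶ = 46.74 MPa, compressive since the member is trying to expand.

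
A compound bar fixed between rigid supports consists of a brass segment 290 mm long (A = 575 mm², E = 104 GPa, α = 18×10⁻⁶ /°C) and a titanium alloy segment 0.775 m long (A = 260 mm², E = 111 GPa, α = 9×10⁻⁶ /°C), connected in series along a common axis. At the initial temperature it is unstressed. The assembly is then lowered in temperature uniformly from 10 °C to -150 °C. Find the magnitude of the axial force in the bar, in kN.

With the walls removed the bar would change length by δ_free = Σ αᵢΔT Lᵢ = 18×10⁻⁶×160×290 + 9×10⁻⁶×160×775 = 1.951 mm.
The rigid supports impose zero overall length change; the single axial force P common to all segments must satisfy P Σ Lᵢ/(AᵢEᵢ) = δ_free.
The series flexibility is Σ Lᵢ/(AᵢEᵢ) = 290/(575×104×10³) + 775/(260×111×10³) = 3.17×10⁻⁵ mm/N.
So P = 1.951 / 3.17×10⁻⁵ = 61.55 kN, tensile.

P ≈ 61.5 kN (tensile)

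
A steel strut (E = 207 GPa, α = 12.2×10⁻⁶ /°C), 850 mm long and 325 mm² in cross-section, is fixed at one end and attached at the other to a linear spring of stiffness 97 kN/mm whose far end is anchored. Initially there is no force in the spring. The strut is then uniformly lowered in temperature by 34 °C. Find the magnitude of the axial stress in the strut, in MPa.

σ ≈ 47.3 MPa (tensile)

The unrestrained thermal change is αΔT L = 12.2×10⁻⁶ × 34 × 850 = 0.3526 mm.
With a force P in the spring, the elastic change of the strut is PL/(AE) and that of the spring is P/k; compatibility requires their sum to equal δ_free.
P [ L/(AE) + 1/k ] = δ_free → P [ 850/(325×207×10³) + 1/(97×10³) ] = 0.3526.
P = 0.3526 / 2.294×10⁻⁵ = 15370 N.
σ = P/A = 15370/325 = 47.28 MPa.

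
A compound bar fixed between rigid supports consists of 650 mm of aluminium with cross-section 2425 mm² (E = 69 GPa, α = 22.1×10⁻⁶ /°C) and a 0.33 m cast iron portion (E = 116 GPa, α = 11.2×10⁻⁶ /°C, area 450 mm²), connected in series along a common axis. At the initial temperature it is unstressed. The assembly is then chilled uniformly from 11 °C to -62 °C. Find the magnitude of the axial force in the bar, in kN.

P ≈ 129 kN (tensile)

Free thermal contraction of the whole bar: Σ αᵢΔT Lᵢ = 22.1×10⁻⁶×73×650 + 11.2×10⁻⁶×73×330 = 1.318 mm.
Since the ends are fixed, an axial force P builds up, equal in every segment, with P · Σ Lᵢ/(AᵢEᵢ) = δ_free.
Σ Lᵢ/(AᵢEᵢ) = 650/(2425×69×10³) + 330/(450×116×10³) = 1.021×10⁻⁵ mm/N.
P = 1.318 / 1.021×10⁻⁵ = 129200 N = 129.2 kN, tensile.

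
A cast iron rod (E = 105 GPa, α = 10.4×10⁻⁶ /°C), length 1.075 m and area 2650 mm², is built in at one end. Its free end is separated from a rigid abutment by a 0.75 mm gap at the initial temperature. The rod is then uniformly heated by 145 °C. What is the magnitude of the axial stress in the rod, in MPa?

σ ≈ 85.1 MPa (compressive)

If the wall were absent the rod would grow by αΔT L = 10.4×10⁻⁶ × 145 × 1075 = 1.621 mm.
This exceeds the 0.75 mm gap, so the wall pushes back. The portion of expansion that must be recovered elastically is δ_free − gap = 1.621 − 0.75 = 0.8711 mm.
So σ = E(δ_free − g)/L = 105×10³ × 0.8711/1075 = 85.08 MPa.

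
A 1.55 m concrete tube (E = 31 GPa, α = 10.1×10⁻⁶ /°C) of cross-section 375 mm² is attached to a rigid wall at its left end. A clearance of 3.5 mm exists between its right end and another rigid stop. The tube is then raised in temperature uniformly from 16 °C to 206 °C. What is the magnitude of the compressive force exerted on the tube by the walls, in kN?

P ≈ 0 kN

Free thermal elongation = αΔT L = 10.1×10⁻⁶ × 190 × 1550 = 2.974 mm.
This is smaller than the 3.5 mm clearance, so the tube expands freely without reaching the stop — the stress is zero.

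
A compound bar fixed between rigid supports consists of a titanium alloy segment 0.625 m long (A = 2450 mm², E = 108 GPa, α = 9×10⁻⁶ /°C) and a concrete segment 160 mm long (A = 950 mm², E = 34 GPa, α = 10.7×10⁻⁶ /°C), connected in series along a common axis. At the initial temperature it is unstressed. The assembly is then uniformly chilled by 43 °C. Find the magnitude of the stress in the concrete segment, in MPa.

With the walls removed the bar would change length by δ_free = Σ αᵢΔT Lᵢ = 9×10⁻⁶×43×625 + 10.7×10⁻⁶×43×160 = 0.3155 mm.
Since the ends are fixed, an axial force P builds up, equal in every segment, with P · Σ Lᵢ/(AᵢEᵢ) = δ_free.
The series flexibility is Σ Lᵢ/(AᵢEᵢ) = 625/(2450×108×10³) + 160/(950×34×10³) = 7.316×10⁻⁶ mm/N.
P = 0.3155 / 7.316×10⁻⁶ = 43130 N = 43.13 kN, tensile.
σ_{concrete} = P / A = 43130 / 950 = 45.4 MPa.

σ ≈ 45.4 MPa (tensile)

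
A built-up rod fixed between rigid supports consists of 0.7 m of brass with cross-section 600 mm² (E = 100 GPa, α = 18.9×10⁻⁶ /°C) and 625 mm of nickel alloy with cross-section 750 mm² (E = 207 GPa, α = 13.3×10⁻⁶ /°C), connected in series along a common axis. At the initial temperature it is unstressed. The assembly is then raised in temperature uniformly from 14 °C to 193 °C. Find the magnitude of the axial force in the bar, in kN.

P ≈ 246 kN (compressive)

Free thermal expansion of the whole bar: Σ αᵢΔT Lᵢ = 18.9×10⁻⁶×179×700 + 13.3×10⁻⁶×179×625 = 3.856 mm.
The rigid supports impose zero overall length change; the single axial force P common to all segments must satisfy P Σ Lᵢ/(AᵢEᵢ) = δ_free.
The series flexibility is Σ Lᵢ/(AᵢEᵢ) = 700/(600×100×10³) + 625/(750×207×10³) = 1.569×10⁻⁵ mm/N.
P = 3.856 / 1.569×10⁻⁵ = 245700 N = 245.7 kN, compressive.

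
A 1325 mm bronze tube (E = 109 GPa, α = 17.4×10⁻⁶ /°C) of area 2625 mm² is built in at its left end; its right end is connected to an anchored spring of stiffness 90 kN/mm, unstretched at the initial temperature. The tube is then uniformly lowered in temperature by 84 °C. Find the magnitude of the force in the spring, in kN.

P ≈ 123 kN

The unrestrained thermal change is αΔT L = 17.4×10⁻⁶ × 84 × 1325 = 1.937 mm.
With a force P in the spring, the elastic change of the tube is PL/(AE) and that of the spring is P/k; compatibility requires their sum to equal δ_free.
So P = δ_free / [L/(AE) + 1/k] = 1.937 / [ 1325/(2625×109×10³) + 1/(90×10³) ].
P = 1.937 / 1.574×10⁻⁵ = 123000 N.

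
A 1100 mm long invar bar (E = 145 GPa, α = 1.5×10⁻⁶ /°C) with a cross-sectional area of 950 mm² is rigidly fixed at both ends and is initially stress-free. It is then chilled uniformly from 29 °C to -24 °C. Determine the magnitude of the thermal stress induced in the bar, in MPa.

σ ≈ 11.5 MPa (tensile)

Because both ends are immovable the net strain is zero, and the suppressed thermal strain is αΔT = 1.5×10⁻⁶ × 53 = 79.5×10⁻⁶.
The stress required to suppress this strain is σ = Eε = 145×10³ × 79.5×10⁻⁶ = 11.53 MPa, tensile since the bar is trying to contract.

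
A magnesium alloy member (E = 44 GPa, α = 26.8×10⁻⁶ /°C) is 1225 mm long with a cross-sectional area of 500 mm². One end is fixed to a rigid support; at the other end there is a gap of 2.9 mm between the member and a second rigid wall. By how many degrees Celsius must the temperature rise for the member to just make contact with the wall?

ΔT ≈ 88.3 °C

The gap closes when αΔT L = 2.9 mm, since the member is still unstressed at that instant.
So ΔT = g/(αL) = 2.9/(26.8×10⁻⁶ × 1225) = 88.33 °C.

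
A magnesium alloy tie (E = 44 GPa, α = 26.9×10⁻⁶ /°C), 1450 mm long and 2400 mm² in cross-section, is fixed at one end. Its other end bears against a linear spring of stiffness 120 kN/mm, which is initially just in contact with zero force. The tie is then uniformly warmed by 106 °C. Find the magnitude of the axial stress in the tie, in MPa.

If the spring were absent the tie would lengthen by αΔT L = 26.9×10⁻⁶ × 106 × 1450 = 4.135 mm.
Let P be the compressive force at the spring. The tie shortens elastically by PL/(AE) and the spring compresses by P/k; together these equal δ_free.
So P = δ_free / [L/(AE) + 1/k] = 4.135 / [ 1450/(2400×44×10³) + 1/(120×10³) ].
P = 4.135 / 2.206×10⁻⁵ = 187400 N.
σ = P/A = 187400/2400 = 78.08 MPa.

σ ≈ 78.1 MPa (compressive)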